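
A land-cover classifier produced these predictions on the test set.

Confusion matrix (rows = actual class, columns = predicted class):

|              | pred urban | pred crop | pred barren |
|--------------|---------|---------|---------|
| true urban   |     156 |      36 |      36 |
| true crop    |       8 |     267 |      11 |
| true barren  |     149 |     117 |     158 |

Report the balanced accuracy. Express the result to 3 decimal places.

Balanced accuracy = mean of per-class recall.
  urban: recall = 156/228 = 0.6842
  crop: recall = 267/286 = 0.9336
  barren: recall = 158/424 = 0.3726
Mean = (0.6842 + 0.9336 + 0.3726) / 3 = 0.663

0.663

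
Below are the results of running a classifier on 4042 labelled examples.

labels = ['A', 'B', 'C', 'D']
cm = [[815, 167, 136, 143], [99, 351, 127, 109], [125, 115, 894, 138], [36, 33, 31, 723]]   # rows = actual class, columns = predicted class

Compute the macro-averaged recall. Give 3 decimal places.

0.685

Per-class recall (TP/(TP+FN)):
  A: TP=815, FN=167+136+143=446 → 815/1261 = 0.6463
  B: TP=351, FN=99+127+109=335 → 351/686 = 0.5117
  C: TP=894, FN=125+115+138=378 → 894/1272 = 0.7028
  D: TP=723, FN=36+33+31=100 → 723/823 = 0.8785
Macro-recall = mean = (0.6463 + 0.5117 + 0.7028 + 0.8785) / 4 = 0.685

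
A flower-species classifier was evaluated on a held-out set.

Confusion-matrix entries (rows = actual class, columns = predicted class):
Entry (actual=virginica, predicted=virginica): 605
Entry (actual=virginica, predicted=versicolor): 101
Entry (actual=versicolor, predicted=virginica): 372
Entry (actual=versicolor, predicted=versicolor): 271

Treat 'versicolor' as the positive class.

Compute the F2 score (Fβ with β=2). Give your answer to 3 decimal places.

0.460

Fβ = (1+β²)·TP / ((1+β²)·TP + β²·FN + FP), with β²=4
= 5·271 / (5·271 + 4·372 + 101) = 0.460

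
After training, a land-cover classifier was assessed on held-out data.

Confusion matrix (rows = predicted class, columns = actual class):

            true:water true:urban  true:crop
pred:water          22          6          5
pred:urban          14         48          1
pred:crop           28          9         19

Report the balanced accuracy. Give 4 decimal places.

Balanced accuracy = mean of per-class recall.
  water: recall = 22/64 = 0.34375
  urban: recall = 48/63 = 0.76190
  crop: recall = 19/25 = 0.76000
Mean = (0.34375 + 0.76190 + 0.76000) / 3 = 0.6219

0.6219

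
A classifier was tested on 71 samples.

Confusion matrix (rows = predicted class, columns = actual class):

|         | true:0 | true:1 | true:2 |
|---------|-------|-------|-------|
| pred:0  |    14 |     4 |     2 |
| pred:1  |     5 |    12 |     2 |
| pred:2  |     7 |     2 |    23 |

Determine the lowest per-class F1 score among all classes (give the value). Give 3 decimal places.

Per-class F1 score (2·TP/(2·TP+FP+FN)):
  0: TP=14, FP=4+2=6, FN=5+7=12 → 28/46 = 0.6087
  1: TP=12, FP=5+2=7, FN=4+2=6 → 24/37 = 0.6486
  2: TP=23, FP=7+2=9, FN=2+2=4 → 46/59 = 0.7797
Lowest is class '0' with F1 score = 0.609.

0.609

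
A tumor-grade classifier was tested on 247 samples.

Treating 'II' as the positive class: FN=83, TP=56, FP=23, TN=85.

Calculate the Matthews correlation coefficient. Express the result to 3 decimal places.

MCC = (TP·TN − FP·FN) / √((TP+FP)(TP+FN)(TN+FP)(TN+FN))
Numerator = 56·85 − 23·83 = 2851
Denominator = √(79·139·108·168) = √199239264 = 14115.2139
MCC = 2851 / 14115.2139 = 0.202

0.202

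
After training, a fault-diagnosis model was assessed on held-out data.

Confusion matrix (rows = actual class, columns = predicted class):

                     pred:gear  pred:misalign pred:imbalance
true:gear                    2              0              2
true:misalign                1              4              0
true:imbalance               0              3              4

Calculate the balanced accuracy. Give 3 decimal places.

0.624

Balanced accuracy = mean of per-class recall.
  gear: recall = 2/4 = 0.5000
  misalign: recall = 4/5 = 0.8000
  imbalance: recall = 4/7 = 0.5714
Mean = (0.5000 + 0.8000 + 0.5714) / 3 = 0.624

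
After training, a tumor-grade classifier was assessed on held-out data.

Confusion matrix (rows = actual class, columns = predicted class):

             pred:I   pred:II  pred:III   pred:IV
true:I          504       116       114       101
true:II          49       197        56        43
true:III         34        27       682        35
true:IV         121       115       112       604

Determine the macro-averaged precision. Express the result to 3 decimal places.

0.656

Per-class precision (TP/(TP+FP)):
  I: TP=504, FP=49+34+121=204 → 504/708 = 0.7119
  II: TP=197, FP=116+27+115=258 → 197/455 = 0.4330
  III: TP=682, FP=114+56+112=282 → 682/964 = 0.7075
  IV: TP=604, FP=101+43+35=179 → 604/783 = 0.7714
Macro-precision = mean = (0.7119 + 0.4330 + 0.7075 + 0.7714) / 4 = 0.656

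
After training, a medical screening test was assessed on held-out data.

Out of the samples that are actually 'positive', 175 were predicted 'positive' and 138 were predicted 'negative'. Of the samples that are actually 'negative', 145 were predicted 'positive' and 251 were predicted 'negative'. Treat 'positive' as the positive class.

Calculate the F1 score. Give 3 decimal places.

Precision = TP/(TP+FP) = 175/320 = 0.5469
Recall = TP/(TP+FN) = 175/313 = 0.5591
F1 = 2·TP/(2·TP+FP+FN) = 350/633 = 0.553

0.553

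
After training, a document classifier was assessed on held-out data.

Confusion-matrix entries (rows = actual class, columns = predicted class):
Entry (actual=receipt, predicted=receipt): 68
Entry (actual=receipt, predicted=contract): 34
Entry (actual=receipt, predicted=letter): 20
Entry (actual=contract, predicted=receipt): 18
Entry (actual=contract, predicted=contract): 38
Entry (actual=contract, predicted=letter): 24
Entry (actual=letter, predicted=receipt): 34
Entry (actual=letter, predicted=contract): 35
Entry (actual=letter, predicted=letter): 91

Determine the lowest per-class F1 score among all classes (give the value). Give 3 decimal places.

Per-class F1 score (2·TP/(2·TP+FP+FN)):
  receipt: TP=68, FP=18+34=52, FN=34+20=54 → 136/242 = 0.5620
  contract: TP=38, FP=34+35=69, FN=18+24=42 → 76/187 = 0.4064
  letter: TP=91, FP=20+24=44, FN=34+35=69 → 182/295 = 0.6169
Lowest is class 'contract' with F1 score = 0.406.

0.406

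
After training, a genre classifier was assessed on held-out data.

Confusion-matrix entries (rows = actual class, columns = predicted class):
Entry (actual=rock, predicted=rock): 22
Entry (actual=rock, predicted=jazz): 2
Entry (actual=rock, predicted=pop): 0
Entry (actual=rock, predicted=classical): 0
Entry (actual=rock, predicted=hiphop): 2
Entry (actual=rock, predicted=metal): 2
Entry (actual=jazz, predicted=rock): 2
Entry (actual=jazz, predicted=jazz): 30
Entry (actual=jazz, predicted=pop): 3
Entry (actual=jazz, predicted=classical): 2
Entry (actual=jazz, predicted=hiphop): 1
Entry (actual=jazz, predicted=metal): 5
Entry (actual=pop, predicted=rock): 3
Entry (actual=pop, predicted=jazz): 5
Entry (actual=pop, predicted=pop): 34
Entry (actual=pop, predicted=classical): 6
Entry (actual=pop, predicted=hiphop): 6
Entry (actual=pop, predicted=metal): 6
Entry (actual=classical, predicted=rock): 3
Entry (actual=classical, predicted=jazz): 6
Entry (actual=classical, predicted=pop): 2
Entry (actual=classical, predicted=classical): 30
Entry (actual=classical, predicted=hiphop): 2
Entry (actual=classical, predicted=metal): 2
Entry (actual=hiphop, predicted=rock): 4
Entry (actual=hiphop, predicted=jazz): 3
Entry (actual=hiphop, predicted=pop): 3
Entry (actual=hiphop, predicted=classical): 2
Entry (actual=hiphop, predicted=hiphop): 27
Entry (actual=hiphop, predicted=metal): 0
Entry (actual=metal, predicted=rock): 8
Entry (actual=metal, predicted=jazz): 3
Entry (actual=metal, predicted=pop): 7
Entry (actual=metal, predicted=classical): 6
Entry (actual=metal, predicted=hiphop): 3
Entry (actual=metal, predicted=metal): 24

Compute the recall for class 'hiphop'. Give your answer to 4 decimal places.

One-vs-rest for 'hiphop': TP = diagonal; FP = other classes predicted 'hiphop'; FN = 'hiphop' predicted as other.
recall = TP/(TP+FN).
hiphop: TP=27, FN=4+3+3+2+0=12 → 27/39 = 0.69231

0.6923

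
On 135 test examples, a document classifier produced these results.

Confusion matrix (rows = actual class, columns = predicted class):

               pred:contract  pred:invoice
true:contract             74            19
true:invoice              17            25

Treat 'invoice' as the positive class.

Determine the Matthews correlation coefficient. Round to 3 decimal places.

0.386

MCC = (TP·TN − FP·FN) / √((TP+FP)(TP+FN)(TN+FP)(TN+FN))
Numerator = 25·74 − 19·17 = 1527
Denominator = √(44·42·93·91) = √15639624 = 3954.6964
MCC = 1527 / 3954.6964 = 0.386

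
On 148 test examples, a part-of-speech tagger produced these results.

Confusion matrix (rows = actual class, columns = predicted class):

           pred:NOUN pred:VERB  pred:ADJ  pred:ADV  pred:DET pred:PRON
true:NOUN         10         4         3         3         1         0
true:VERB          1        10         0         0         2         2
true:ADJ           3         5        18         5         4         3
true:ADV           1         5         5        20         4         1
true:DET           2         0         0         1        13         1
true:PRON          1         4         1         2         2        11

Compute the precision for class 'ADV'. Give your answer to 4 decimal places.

0.6452

One-vs-rest for 'ADV': TP = diagonal; FP = other classes predicted 'ADV'; FN = 'ADV' predicted as other.
precision = TP/(TP+FP).
ADV: TP=20, FP=3+0+5+1+2=11 → 20/31 = 0.64516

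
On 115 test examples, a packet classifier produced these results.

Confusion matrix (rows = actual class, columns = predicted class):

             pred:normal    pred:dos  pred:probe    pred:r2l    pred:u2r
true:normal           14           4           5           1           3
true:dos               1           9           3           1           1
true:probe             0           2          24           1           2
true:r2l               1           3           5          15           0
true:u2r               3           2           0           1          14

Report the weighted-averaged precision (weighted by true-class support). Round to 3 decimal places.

0.682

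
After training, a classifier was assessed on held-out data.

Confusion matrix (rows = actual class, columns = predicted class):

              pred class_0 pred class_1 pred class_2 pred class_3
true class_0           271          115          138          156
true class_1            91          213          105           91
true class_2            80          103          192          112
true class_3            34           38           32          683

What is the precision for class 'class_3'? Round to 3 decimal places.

Take TP from the diagonal, FP from the rest of the 'class_3' prediction marginal, FN from the rest of the 'class_3' actual marginal.
precision = TP/(TP+FP).
class_3: TP=683, FP=156+91+112=359 → 683/1042 = 0.6555

0.655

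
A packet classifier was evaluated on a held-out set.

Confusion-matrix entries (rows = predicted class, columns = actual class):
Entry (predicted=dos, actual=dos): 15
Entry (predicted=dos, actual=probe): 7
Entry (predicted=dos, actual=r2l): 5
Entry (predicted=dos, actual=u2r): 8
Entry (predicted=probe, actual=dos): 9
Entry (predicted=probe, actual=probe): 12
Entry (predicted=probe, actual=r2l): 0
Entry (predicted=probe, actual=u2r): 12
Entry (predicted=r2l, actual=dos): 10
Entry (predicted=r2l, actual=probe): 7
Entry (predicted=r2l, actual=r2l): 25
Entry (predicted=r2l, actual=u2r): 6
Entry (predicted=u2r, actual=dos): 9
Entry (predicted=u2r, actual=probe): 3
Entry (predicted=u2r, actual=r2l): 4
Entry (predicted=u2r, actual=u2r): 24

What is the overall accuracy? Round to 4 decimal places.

Accuracy = trace / total = (15+12+25+24=76) / 156 = 76/156 = 0.4872

0.4872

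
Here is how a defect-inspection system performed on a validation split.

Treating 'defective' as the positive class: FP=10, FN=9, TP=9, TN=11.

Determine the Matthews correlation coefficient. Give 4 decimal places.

0.0237

MCC = (TP·TN − FP·FN) / √((TP+FP)(TP+FN)(TN+FP)(TN+FN))
Numerator = 9·11 − 10·9 = 9
Denominator = √(19·18·21·20) = √143640 = 378.9987
MCC = 9 / 378.9987 = 0.0237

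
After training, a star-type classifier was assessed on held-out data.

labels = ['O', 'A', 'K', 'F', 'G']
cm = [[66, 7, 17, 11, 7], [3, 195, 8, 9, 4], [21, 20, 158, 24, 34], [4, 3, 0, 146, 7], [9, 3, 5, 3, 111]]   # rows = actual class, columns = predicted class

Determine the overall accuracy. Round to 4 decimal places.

0.7726

Accuracy = trace / total = (66+195+158+146+111=676) / 875 = 676/875 = 0.7726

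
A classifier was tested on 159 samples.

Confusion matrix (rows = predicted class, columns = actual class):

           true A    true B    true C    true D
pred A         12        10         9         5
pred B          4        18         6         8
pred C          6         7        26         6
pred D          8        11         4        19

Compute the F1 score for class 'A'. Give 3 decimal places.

0.364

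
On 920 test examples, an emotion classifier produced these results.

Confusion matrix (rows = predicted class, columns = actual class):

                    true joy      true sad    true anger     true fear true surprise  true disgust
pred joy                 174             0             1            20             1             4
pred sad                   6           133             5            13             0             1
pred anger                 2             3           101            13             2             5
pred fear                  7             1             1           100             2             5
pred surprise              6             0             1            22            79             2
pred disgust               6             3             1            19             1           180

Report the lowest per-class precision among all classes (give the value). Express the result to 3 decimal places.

0.718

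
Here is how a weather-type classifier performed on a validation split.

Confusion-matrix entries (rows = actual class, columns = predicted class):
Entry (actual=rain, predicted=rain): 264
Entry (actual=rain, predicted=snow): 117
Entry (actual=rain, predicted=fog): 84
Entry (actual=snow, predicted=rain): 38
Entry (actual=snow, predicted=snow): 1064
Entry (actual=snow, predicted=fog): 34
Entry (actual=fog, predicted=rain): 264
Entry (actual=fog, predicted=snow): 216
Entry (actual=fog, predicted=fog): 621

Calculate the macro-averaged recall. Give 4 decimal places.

Per-class recall (TP/(TP+FN)):
  rain: TP=264, FN=117+84=201 → 264/465 = 0.56774
  snow: TP=1064, FN=38+34=72 → 1064/1136 = 0.93662
  fog: TP=621, FN=264+216=480 → 621/1101 = 0.56403
Macro-recall = mean = (0.56774 + 0.93662 + 0.56403) / 3 = 0.6895

0.6895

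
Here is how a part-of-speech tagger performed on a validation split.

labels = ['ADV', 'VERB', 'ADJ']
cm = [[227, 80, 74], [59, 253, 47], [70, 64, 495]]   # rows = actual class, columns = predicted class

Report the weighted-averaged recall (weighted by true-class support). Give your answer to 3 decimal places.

Per-class recall (TP/(TP+FN)):
  ADV: TP=227, FN=80+74=154 → 227/381 = 0.5958
  VERB: TP=253, FN=59+47=106 → 253/359 = 0.7047
  ADJ: TP=495, FN=70+64=134 → 495/629 = 0.7870
Weighted-recall = Σ (supportᵢ/N)·recallᵢ with N=1369: (381/1369)·0.5958 + (359/1369)·0.7047 + (629/1369)·0.7870 = 0.712

0.712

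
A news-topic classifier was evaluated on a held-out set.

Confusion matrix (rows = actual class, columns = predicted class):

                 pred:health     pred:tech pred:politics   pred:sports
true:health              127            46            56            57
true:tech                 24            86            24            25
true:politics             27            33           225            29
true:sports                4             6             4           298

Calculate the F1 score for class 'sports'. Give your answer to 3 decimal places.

0.827

Treat 'sports' as positive and all other classes as negative.
F1 score = 2·TP/(2·TP+FP+FN).
sports: TP=298, FP=57+25+29=111, FN=4+6+4=14 → 596/721 = 0.8266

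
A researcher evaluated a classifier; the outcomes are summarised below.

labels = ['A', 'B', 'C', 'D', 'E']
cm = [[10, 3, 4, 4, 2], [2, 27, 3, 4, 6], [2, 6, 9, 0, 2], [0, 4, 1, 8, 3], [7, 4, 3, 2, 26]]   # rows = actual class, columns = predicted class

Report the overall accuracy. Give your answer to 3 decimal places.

Accuracy = trace / total = (10+27+9+8+26=80) / 142 = 80/142 = 0.563

0.563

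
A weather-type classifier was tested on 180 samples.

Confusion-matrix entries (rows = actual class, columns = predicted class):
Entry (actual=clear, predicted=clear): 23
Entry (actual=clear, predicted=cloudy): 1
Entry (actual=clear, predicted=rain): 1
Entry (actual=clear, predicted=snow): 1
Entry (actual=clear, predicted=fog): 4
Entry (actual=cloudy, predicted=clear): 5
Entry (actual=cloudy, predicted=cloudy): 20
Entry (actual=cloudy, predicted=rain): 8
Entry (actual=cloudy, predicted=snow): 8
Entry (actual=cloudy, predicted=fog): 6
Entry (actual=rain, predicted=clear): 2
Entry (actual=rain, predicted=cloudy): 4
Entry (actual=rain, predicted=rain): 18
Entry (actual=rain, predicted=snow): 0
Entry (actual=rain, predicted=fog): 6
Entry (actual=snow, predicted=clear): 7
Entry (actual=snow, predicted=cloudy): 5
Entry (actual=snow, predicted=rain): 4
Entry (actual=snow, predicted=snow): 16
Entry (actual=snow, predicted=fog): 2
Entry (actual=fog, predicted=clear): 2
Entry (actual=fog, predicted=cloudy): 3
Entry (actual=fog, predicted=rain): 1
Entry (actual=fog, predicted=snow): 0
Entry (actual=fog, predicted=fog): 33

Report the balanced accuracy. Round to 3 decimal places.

0.622

Balanced accuracy = mean of per-class recall.
  clear: recall = 23/30 = 0.7667
  cloudy: recall = 20/47 = 0.4255
  rain: recall = 18/30 = 0.6000
  snow: recall = 16/34 = 0.4706
  fog: recall = 33/39 = 0.8462
Mean = (0.7667 + 0.4255 + 0.6000 + 0.4706 + 0.8462) / 5 = 0.622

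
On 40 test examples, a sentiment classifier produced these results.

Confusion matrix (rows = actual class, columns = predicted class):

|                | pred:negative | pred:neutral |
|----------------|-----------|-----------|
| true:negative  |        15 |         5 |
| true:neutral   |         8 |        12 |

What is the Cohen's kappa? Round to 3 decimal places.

0.350

Observed agreement pₒ = trace/N = 27/40 = 0.6750
Expected agreement pₑ = Σ (rowᵢ·colᵢ)/N² = (20·23 + 20·17)/40² = 0.5000
κ = (pₒ − pₑ)/(1 − pₑ) = (0.6750 − 0.5000)/(1 − 0.5000) = 0.350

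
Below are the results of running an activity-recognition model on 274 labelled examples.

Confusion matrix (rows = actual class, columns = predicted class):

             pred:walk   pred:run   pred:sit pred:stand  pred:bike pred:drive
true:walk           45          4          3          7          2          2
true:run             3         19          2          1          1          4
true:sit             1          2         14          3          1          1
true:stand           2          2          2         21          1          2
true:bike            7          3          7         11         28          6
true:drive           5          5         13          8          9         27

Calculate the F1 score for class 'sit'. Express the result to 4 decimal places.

Treat 'sit' as positive and all other classes as negative.
F1 score = 2·TP/(2·TP+FP+FN).
sit: TP=14, FP=3+2+2+7+13=27, FN=1+2+3+1+1=8 → 28/63 = 0.44444

0.4444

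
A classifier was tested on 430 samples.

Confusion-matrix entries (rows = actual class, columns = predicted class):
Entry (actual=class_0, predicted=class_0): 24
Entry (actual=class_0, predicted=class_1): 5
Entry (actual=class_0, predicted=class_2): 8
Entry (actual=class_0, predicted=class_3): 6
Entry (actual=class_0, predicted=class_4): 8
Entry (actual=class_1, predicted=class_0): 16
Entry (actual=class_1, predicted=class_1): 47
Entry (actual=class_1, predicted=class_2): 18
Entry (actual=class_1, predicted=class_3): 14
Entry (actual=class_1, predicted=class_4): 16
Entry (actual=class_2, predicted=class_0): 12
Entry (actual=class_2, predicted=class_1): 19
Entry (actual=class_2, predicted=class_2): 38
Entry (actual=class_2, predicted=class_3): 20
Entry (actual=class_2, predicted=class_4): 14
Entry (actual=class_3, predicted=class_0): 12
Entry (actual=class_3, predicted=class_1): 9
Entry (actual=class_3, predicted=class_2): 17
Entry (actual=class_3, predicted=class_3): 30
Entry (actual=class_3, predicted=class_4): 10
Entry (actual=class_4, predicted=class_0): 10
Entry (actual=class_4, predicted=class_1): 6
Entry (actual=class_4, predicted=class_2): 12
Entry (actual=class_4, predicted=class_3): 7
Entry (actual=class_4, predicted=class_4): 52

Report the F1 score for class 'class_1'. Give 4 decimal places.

0.4772

F1 score = 2·TP/(2·TP+FP+FN).
class_1: TP=47, FP=5+19+9+6=39, FN=16+18+14+16=64 → 94/197 = 0.47716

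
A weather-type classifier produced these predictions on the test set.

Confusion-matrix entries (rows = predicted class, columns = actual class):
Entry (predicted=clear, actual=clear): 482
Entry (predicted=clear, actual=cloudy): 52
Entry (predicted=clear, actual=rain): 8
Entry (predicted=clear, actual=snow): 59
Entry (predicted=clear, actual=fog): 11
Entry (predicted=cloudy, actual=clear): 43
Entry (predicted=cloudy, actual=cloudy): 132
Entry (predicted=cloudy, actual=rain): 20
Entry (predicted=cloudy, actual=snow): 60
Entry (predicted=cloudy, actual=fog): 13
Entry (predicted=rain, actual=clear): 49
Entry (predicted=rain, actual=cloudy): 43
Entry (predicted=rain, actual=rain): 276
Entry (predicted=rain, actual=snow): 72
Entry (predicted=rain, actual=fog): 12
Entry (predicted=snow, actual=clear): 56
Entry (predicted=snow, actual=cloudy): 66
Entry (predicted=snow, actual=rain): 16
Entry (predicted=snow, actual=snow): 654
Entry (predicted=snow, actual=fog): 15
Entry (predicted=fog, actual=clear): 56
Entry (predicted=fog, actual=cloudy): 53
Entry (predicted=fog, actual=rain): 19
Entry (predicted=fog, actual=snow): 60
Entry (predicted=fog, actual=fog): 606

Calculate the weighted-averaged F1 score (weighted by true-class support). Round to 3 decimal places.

Per-class F1 score (2·TP/(2·TP+FP+FN)):
  clear: TP=482, FP=52+8+59+11=130, FN=43+49+56+56=204 → 964/1298 = 0.7427
  cloudy: TP=132, FP=43+20+60+13=136, FN=52+43+66+53=214 → 264/614 = 0.4300
  rain: TP=276, FP=49+43+72+12=176, FN=8+20+16+19=63 → 552/791 = 0.6979
  snow: TP=654, FP=56+66+16+15=153, FN=59+60+72+60=251 → 1308/1712 = 0.7640
  fog: TP=606, FP=56+53+19+60=188, FN=11+13+12+15=51 → 1212/1451 = 0.8353
Weighted-F1 score = Σ (supportᵢ/N)·F1 scoreᵢ with N=2933: (686/2933)·0.7427 + (346/2933)·0.4300 + (339/2933)·0.6979 + (905/2933)·0.7640 + (657/2933)·0.8353 = 0.728

0.728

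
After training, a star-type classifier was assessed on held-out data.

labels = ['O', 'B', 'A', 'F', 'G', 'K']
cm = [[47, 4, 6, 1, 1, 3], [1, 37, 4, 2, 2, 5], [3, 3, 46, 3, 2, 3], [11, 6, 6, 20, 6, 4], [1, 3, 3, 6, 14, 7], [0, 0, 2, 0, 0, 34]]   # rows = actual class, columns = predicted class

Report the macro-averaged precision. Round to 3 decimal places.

Per-class precision (TP/(TP+FP)):
  O: TP=47, FP=1+3+11+1+0=16 → 47/63 = 0.7460
  B: TP=37, FP=4+3+6+3+0=16 → 37/53 = 0.6981
  A: TP=46, FP=6+4+6+3+2=21 → 46/67 = 0.6866
  F: TP=20, FP=1+2+3+6+0=12 → 20/32 = 0.6250
  G: TP=14, FP=1+2+2+6+0=11 → 14/25 = 0.5600
  K: TP=34, FP=3+5+3+4+7=22 → 34/56 = 0.6071
Macro-precision = mean = (0.7460 + 0.6981 + 0.6866 + 0.6250 + 0.5600 + 0.6071) / 6 = 0.654

0.654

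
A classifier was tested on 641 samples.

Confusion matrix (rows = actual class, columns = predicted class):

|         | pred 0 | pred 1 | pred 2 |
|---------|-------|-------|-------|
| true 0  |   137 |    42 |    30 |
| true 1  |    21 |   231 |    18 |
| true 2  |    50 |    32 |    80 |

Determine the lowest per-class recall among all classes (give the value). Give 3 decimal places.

0.494

Per-class recall (TP/(TP+FN)):
  0: TP=137, FN=42+30=72 → 137/209 = 0.6555
  1: TP=231, FN=21+18=39 → 231/270 = 0.8556
  2: TP=80, FN=50+32=82 → 80/162 = 0.4938
Lowest is class '2' with recall = 0.494.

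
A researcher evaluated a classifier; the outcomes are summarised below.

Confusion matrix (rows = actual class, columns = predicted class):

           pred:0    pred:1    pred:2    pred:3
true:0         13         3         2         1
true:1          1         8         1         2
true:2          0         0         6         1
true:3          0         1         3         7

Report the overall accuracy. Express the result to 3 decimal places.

0.694

Accuracy = trace / total = (13+8+6+7=34) / 49 = 34/49 = 0.694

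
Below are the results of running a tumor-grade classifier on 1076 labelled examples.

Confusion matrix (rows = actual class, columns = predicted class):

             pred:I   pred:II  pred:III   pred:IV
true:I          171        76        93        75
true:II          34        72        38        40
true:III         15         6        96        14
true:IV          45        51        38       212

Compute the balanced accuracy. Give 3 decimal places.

0.537

Balanced accuracy = mean of per-class recall.
  I: recall = 171/415 = 0.4120
  II: recall = 72/184 = 0.3913
  III: recall = 96/131 = 0.7328
  IV: recall = 212/346 = 0.6127
Mean = (0.4120 + 0.3913 + 0.7328 + 0.6127) / 4 = 0.537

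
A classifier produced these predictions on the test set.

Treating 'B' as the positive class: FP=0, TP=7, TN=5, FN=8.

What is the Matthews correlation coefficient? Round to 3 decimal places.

MCC = (TP·TN − FP·FN) / √((TP+FP)(TP+FN)(TN+FP)(TN+FN))
Numerator = 7·5 − 0·8 = 35
Denominator = √(7·15·5·13) = √6825 = 82.6136
MCC = 35 / 82.6136 = 0.424

0.424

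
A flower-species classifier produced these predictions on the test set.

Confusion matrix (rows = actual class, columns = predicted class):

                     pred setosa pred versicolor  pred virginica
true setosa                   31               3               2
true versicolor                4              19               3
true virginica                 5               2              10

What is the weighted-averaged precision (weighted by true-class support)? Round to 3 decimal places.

Per-class precision (TP/(TP+FP)):
  setosa: TP=31, FP=4+5=9 → 31/40 = 0.7750
  versicolor: TP=19, FP=3+2=5 → 19/24 = 0.7917
  virginica: TP=10, FP=2+3=5 → 10/15 = 0.6667
Weighted-precision = Σ (supportᵢ/N)·precisionᵢ with N=79: (36/79)·0.7750 + (26/79)·0.7917 + (17/79)·0.6667 = 0.757

0.757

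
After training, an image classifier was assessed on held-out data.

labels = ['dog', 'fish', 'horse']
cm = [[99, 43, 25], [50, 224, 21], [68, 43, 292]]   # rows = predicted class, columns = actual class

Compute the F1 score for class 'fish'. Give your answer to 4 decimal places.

0.7405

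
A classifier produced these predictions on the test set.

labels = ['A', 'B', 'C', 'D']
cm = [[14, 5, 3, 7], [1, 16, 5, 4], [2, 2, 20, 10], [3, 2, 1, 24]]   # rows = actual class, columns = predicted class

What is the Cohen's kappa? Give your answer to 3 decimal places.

Observed agreement pₒ = trace/N = 74/119 = 0.6218
Expected agreement pₑ = Σ (rowᵢ·colᵢ)/N² = (29·20 + 26·25 + 34·29 + 30·45)/119² = 0.2518
κ = (pₒ − pₑ)/(1 − pₑ) = (0.6218 − 0.2518)/(1 − 0.2518) = 0.495

0.495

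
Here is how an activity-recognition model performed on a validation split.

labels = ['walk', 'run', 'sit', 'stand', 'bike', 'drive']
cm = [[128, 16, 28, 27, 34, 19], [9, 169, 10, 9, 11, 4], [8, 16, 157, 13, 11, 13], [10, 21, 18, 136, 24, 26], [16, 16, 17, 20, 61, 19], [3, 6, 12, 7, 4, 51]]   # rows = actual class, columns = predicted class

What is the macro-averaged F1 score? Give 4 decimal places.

Per-class F1 score (2·TP/(2·TP+FP+FN)):
  walk: TP=128, FP=9+8+10+16+3=46, FN=16+28+27+34+19=124 → 256/426 = 0.60094
  run: TP=169, FP=16+16+21+16+6=75, FN=9+10+9+11+4=43 → 338/456 = 0.74123
  sit: TP=157, FP=28+10+18+17+12=85, FN=8+16+13+11+13=61 → 314/460 = 0.68261
  stand: TP=136, FP=27+9+13+20+7=76, FN=10+21+18+24+26=99 → 272/447 = 0.60850
  bike: TP=61, FP=34+11+11+24+4=84, FN=16+16+17+20+19=88 → 122/294 = 0.41497
  drive: TP=51, FP=19+4+13+26+19=81, FN=3+6+12+7+4=32 → 102/215 = 0.47442
Macro-F1 score = mean = (0.60094 + 0.74123 + 0.68261 + 0.60850 + 0.41497 + 0.47442) / 6 = 0.5871

0.5871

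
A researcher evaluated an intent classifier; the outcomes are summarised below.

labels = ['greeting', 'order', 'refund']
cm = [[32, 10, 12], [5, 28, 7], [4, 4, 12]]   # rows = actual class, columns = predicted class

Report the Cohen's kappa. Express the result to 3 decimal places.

Observed agreement pₒ = trace/N = 72/114 = 0.6316
Expected agreement pₑ = Σ (rowᵢ·colᵢ)/N² = (54·41 + 40·42 + 20·31)/114² = 0.3473
κ = (pₒ − pₑ)/(1 − pₑ) = (0.6316 − 0.3473)/(1 − 0.3473) = 0.436

0.436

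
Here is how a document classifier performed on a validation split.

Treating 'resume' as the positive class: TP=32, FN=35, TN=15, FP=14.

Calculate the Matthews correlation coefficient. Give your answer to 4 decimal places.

-0.0047

MCC = (TP·TN − FP·FN) / √((TP+FP)(TP+FN)(TN+FP)(TN+FN))
Numerator = 32·15 − 14·35 = -10
Denominator = √(46·67·29·50) = √4468900 = 2113.9773
MCC = -10 / 2113.9773 = -0.0047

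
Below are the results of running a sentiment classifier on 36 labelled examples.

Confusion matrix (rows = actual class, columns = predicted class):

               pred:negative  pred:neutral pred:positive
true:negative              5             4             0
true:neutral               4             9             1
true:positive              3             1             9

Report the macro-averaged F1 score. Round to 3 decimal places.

0.634

Per-class F1 score (2·TP/(2·TP+FP+FN)):
  negative: TP=5, FP=4+3=7, FN=4+0=4 → 10/21 = 0.4762
  neutral: TP=9, FP=4+1=5, FN=4+1=5 → 18/28 = 0.6429
  positive: TP=9, FP=0+1=1, FN=3+1=4 → 18/23 = 0.7826
Macro-F1 score = mean = (0.4762 + 0.6429 + 0.7826) / 3 = 0.634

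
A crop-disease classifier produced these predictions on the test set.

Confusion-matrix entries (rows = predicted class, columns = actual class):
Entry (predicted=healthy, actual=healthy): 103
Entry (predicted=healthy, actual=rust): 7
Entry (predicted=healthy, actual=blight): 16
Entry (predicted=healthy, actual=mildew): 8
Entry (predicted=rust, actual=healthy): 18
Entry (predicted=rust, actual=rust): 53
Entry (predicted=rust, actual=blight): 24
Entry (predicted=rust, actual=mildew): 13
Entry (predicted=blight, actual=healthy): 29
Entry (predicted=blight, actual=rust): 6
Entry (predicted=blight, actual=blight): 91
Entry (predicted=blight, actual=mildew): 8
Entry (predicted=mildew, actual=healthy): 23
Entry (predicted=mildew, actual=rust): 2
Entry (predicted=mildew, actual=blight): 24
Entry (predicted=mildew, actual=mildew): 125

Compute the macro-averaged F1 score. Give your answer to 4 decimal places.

Per-class F1 score (2·TP/(2·TP+FP+FN)):
  healthy: TP=103, FP=7+16+8=31, FN=18+29+23=70 → 206/307 = 0.67101
  rust: TP=53, FP=18+24+13=55, FN=7+6+2=15 → 106/176 = 0.60227
  blight: TP=91, FP=29+6+8=43, FN=16+24+24=64 → 182/289 = 0.62976
  mildew: TP=125, FP=23+2+24=49, FN=8+13+8=29 → 250/328 = 0.76220
Macro-F1 score = mean = (0.67101 + 0.60227 + 0.62976 + 0.76220) / 4 = 0.6663

0.6663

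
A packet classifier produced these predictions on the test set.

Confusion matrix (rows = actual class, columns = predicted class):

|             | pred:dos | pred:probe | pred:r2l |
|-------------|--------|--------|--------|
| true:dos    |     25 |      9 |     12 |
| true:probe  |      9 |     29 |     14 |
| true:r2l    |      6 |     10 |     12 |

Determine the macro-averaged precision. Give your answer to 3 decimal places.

Per-class precision (TP/(TP+FP)):
  dos: TP=25, FP=9+6=15 → 25/40 = 0.6250
  probe: TP=29, FP=9+10=19 → 29/48 = 0.6042
  r2l: TP=12, FP=12+14=26 → 12/38 = 0.3158
Macro-precision = mean = (0.6250 + 0.6042 + 0.3158) / 3 = 0.515

0.515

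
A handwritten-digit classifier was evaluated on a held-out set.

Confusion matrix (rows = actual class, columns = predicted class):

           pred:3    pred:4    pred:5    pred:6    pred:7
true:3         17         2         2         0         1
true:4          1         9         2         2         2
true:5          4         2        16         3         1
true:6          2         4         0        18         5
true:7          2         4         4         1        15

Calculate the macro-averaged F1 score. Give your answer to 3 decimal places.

0.623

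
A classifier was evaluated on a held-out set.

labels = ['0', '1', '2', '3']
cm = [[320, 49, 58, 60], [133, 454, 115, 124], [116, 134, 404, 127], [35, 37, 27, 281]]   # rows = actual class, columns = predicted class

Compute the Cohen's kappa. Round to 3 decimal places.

0.451

Observed agreement pₒ = trace/N = 1459/2474 = 0.5897
Expected agreement pₑ = Σ (rowᵢ·colᵢ)/N² = (487·604 + 826·674 + 781·604 + 380·592)/2474² = 0.2528
κ = (pₒ − pₑ)/(1 − pₑ) = (0.5897 − 0.2528)/(1 − 0.2528) = 0.451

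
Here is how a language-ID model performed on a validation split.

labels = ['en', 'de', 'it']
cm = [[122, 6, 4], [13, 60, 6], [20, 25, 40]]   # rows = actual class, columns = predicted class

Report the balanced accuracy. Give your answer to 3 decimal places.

Balanced accuracy = mean of per-class recall.
  en: recall = 122/132 = 0.9242
  de: recall = 60/79 = 0.7595
  it: recall = 40/85 = 0.4706
Mean = (0.9242 + 0.7595 + 0.4706) / 3 = 0.718

0.718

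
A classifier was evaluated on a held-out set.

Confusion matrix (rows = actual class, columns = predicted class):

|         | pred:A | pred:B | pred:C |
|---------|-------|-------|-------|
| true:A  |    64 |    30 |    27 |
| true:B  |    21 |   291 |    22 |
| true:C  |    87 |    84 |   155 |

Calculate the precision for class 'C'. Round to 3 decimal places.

One-vs-rest for 'C': TP = diagonal; FP = other classes predicted 'C'; FN = 'C' predicted as other.
precision = TP/(TP+FP).
C: TP=155, FP=27+22=49 → 155/204 = 0.7598

0.760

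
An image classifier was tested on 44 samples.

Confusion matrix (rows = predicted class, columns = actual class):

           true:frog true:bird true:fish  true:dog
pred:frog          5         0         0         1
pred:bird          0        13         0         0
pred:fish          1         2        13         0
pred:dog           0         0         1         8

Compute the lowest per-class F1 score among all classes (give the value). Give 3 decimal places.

Per-class F1 score (2·TP/(2·TP+FP+FN)):
  frog: TP=5, FP=0+0+1=1, FN=0+1+0=1 → 10/12 = 0.8333
  bird: TP=13, FP=0+0+0=0, FN=0+2+0=2 → 26/28 = 0.9286
  fish: TP=13, FP=1+2+0=3, FN=0+0+1=1 → 26/30 = 0.8667
  dog: TP=8, FP=0+0+1=1, FN=1+0+0=1 → 16/18 = 0.8889
Lowest is class 'frog' with F1 score = 0.833.

0.833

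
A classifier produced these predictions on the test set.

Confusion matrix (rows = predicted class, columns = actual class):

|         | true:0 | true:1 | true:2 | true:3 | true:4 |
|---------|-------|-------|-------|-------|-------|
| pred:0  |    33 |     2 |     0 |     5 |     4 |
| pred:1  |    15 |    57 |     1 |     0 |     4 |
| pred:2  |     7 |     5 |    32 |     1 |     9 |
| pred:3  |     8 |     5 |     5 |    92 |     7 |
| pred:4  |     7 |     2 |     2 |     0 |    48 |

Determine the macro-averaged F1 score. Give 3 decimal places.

Per-class F1 score (2·TP/(2·TP+FP+FN)):
  0: TP=33, FP=2+0+5+4=11, FN=15+7+8+7=37 → 66/114 = 0.5789
  1: TP=57, FP=15+1+0+4=20, FN=2+5+5+2=14 → 114/148 = 0.7703
  2: TP=32, FP=7+5+1+9=22, FN=0+1+5+2=8 → 64/94 = 0.6809
  3: TP=92, FP=8+5+5+7=25, FN=5+0+1+0=6 → 184/215 = 0.8558
  4: TP=48, FP=7+2+2+0=11, FN=4+4+9+7=24 → 96/131 = 0.7328
Macro-F1 score = mean = (0.5789 + 0.7703 + 0.6809 + 0.8558 + 0.7328) / 5 = 0.724

0.724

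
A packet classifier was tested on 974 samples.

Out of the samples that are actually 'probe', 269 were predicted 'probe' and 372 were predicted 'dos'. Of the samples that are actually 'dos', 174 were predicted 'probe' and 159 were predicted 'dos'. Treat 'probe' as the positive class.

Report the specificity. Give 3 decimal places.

0.477

Specificity = TN/(TN+FP) = 159/(159+174) = 0.477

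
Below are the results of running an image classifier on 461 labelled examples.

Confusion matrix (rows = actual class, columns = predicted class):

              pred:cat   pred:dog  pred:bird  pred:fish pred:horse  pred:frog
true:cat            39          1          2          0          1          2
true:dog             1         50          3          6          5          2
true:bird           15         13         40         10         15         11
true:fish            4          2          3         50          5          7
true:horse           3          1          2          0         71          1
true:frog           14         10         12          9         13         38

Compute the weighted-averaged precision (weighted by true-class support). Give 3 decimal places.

0.632

Per-class precision (TP/(TP+FP)):
  cat: TP=39, FP=1+15+4+3+14=37 → 39/76 = 0.5132
  dog: TP=50, FP=1+13+2+1+10=27 → 50/77 = 0.6494
  bird: TP=40, FP=2+3+3+2+12=22 → 40/62 = 0.6452
  fish: TP=50, FP=0+6+10+0+9=25 → 50/75 = 0.6667
  horse: TP=71, FP=1+5+15+5+13=39 → 71/110 = 0.6455
  frog: TP=38, FP=2+2+11+7+1=23 → 38/61 = 0.6230
Weighted-precision = Σ (supportᵢ/N)·precisionᵢ with N=461: (45/461)·0.5132 + (67/461)·0.6494 + (104/461)·0.6452 + (71/461)·0.6667 + (78/461)·0.6455 + (96/461)·0.6230 = 0.632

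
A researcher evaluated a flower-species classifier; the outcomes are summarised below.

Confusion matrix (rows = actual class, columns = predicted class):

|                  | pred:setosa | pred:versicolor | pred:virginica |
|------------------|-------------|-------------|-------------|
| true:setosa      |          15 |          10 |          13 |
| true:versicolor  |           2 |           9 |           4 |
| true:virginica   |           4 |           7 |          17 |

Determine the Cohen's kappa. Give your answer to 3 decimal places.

0.267

Observed agreement pₒ = trace/N = 41/81 = 0.5062
Expected agreement pₑ = Σ (rowᵢ·colᵢ)/N² = (38·21 + 15·26 + 28·34)/81² = 0.3262
κ = (pₒ − pₑ)/(1 − pₑ) = (0.5062 − 0.3262)/(1 − 0.3262) = 0.267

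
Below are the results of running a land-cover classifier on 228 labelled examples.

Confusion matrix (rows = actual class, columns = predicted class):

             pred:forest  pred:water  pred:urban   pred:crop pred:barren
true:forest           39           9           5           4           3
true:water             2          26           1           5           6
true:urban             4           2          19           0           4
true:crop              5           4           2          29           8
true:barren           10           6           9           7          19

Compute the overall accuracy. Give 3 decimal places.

Accuracy = trace / total = (39+26+19+29+19=132) / 228 = 132/228 = 0.579

0.579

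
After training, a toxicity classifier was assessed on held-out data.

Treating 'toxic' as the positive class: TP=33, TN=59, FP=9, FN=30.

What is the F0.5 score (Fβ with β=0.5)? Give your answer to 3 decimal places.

Fβ = (1+β²)·TP / ((1+β²)·TP + β²·FN + FP), with β²=1/4
= 1.25·33 / (1.25·33 + 0.25·30 + 9) = 0.714

0.714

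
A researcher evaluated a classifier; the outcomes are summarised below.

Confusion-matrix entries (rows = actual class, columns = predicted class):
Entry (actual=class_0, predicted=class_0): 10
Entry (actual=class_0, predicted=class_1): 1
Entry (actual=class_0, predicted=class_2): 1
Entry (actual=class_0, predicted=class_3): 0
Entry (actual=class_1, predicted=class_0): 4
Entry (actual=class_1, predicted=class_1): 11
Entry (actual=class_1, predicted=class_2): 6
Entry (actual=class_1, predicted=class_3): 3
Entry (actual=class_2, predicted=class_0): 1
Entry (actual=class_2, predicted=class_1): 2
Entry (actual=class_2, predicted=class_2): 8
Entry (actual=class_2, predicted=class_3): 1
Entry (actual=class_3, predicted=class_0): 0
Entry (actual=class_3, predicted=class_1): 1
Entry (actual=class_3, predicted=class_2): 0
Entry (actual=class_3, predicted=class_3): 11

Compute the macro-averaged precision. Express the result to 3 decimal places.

Per-class precision (TP/(TP+FP)):
  class_0: TP=10, FP=4+1+0=5 → 10/15 = 0.6667
  class_1: TP=11, FP=1+2+1=4 → 11/15 = 0.7333
  class_2: TP=8, FP=1+6+0=7 → 8/15 = 0.5333
  class_3: TP=11, FP=0+3+1=4 → 11/15 = 0.7333
Macro-precision = mean = (0.6667 + 0.7333 + 0.5333 + 0.7333) / 4 = 0.667

0.667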